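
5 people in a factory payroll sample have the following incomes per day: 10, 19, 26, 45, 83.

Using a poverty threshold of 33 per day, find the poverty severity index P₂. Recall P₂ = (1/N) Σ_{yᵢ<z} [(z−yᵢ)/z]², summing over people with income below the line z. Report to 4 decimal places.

0.1421

Below z: 10, 19, 26 (q = 3 of N = 5).
Gap ratios (z−y)/z: (33−10)/33 = 0.6970; (33−19)/33 = 0.4242; (33−26)/33 = 0.2121.
Squared: 0.4858; 0.1800; 0.0450.
Sum = 0.710744; P₂ = 0.710744 / 5 = 0.1421.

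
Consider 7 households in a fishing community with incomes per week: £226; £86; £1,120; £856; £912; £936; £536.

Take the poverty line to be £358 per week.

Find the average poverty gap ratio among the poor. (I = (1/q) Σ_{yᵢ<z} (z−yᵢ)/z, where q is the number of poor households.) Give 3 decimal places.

0.564

Poor units: £86, £226 (q = 2 of N = 7).
Shortfall ratios (z−y)/z: 0.7598, 0.3687; sum = 1.128492.
I averages over the q = 2 poor units only: 1.128492 / 2 = 0.564.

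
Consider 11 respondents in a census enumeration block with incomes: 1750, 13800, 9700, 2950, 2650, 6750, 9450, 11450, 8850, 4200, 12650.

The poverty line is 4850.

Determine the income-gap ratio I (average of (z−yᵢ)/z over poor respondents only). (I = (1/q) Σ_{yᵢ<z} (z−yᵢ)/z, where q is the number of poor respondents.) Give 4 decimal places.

0.4046

Incomes under z: 1750, 2650, 2950, 4200 (q = 4 of N = 11).
Shortfall ratios (z−y)/z: 0.6392, 0.4536, 0.3918, 0.1340; sum = 1.618557.
I averages over the q = 4 poor units only: 1.618557 / 4 = 0.4046.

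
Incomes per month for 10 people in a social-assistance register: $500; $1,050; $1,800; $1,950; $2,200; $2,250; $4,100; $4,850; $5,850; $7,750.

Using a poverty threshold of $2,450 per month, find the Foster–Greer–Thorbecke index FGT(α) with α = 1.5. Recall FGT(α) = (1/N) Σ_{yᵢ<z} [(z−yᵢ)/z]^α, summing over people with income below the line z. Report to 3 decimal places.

Poor units: $500, $1,050, $1,800, $1,950, $2,200, $2,250 (q = 6 of N = 10).
Gap ratios (z−y)/z: (2450−500)/2450 = 0.7959; (2450−1050)/2450 = 0.5714; (2450−1800)/2450 = 0.2653; (2450−1950)/2450 = 0.2041; (2450−2200)/2450 = 0.1020; (2450−2250)/2450 = 0.0816.
Raised to α = 1.5: 0.71007; 0.43196; 0.13665; 0.09219; 0.03260; 0.02332.
Sum = 1.426800; FGT(1.5) = 1.426800 / 10 = 0.143.

0.143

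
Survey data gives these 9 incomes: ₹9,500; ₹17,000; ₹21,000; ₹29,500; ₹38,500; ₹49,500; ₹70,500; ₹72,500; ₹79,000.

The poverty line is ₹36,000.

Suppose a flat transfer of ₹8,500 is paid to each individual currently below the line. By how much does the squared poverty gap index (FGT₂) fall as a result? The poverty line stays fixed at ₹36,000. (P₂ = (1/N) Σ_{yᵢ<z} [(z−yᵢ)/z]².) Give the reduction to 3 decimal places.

Before: below the line — ₹9,500, ₹17,000, ₹21,000, ₹29,500; squared poverty gap index (FGT₂) = 0.11407.
After the ₹8,500 transfer: below the line — ₹18,000, ₹25,500, ₹29,500; squared poverty gap index (FGT₂) = 0.04085.
Reduction = 0.11407 − 0.04085 = 0.073.

0.073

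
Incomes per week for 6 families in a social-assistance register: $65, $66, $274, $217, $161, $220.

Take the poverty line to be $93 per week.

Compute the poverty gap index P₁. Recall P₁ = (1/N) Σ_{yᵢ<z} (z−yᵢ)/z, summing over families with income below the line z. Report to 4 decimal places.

Poor units: $65, $66 (q = 2 of N = 6).
Gap ratios (z−y)/z: (93−65)/93 = 0.3011; (93−66)/93 = 0.2903.
Σ = 0.591398. Dividing by the full population N = 6 gives P₁ = 0.0986.

0.0986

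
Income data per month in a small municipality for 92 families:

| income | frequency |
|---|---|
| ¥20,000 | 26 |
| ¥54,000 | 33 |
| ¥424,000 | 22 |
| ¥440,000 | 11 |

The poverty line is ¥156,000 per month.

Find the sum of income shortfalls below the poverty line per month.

Incomes under z: 26×¥20,000, 33×¥54,000 (q = 59 of N = 92).
Individual gaps: 26×(156000−20000) = 3536000; 33×(156000−54000) = 3366000.
Aggregate gap = ¥6,902,000.

¥6,902,000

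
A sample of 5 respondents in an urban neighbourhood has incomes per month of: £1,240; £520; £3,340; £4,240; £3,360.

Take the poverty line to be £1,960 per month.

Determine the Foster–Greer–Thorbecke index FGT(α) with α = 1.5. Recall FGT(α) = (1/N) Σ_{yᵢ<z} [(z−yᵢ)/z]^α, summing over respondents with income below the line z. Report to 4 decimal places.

0.1705

Incomes under z: £520, £1,240 (q = 2 of N = 5).
Shortfall ratios: (1960−520)/1960 = 0.7347; (1960−1240)/1960 = 0.3673.
Raised to α = 1.5: 0.62974; 0.22265.
Sum = 0.852383; FGT(1.5) = 0.852383 / 5 = 0.1705.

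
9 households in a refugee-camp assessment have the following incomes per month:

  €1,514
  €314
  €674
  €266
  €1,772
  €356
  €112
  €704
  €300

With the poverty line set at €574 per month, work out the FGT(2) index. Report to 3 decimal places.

0.168

Below the line: €112, €266, €300, €314, €356 (q = 5 of N = 9).
Relative gaps: (574−112)/574 = 0.8049; (574−266)/574 = 0.5366; (574−300)/574 = 0.4774; (574−314)/574 = 0.4530; (574−356)/574 = 0.3798.
Squared: 0.6478; 0.2879; 0.2279; 0.2052; 0.1442.
Sum = 1.513033; P₂ = 1.513033 / 9 = 0.168.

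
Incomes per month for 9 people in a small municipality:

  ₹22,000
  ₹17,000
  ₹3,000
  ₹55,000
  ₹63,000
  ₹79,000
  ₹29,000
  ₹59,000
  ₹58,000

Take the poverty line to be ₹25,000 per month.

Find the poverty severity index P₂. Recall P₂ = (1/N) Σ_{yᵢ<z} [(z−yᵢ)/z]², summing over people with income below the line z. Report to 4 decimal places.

Incomes under z: ₹3,000, ₹17,000, ₹22,000 (q = 3 of N = 9).
Normalized shortfalls: (25000−3000)/25000 = 0.8800; (25000−17000)/25000 = 0.3200; (25000−22000)/25000 = 0.1200.
Squared: 0.7744; 0.1024; 0.0144.
Sum = 0.891200; P₂ = 0.891200 / 9 = 0.0990.

0.0990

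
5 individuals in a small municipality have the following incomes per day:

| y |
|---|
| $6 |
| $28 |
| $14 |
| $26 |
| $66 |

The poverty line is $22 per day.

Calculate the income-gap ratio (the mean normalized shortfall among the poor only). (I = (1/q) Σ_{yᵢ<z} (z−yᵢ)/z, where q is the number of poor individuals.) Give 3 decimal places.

Poor units: $6, $14 (q = 2 of N = 5).
Relative gaps: 0.7273, 0.3636; sum = 1.090909.
I averages over the q = 2 poor units only: 1.090909 / 2 = 0.545.

0.545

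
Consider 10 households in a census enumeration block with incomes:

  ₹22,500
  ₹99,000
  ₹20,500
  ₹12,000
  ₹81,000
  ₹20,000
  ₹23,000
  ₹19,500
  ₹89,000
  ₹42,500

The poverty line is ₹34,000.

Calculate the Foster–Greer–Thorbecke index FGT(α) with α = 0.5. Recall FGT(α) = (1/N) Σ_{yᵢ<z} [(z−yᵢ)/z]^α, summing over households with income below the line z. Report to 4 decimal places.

Below the line: ₹12,000, ₹19,500, ₹20,000, ₹20,500, ₹22,500, ₹23,000 (q = 6 of N = 10).
Shortfall ratios: (34000−12000)/34000 = 0.6471; (34000−19500)/34000 = 0.4265; (34000−20000)/34000 = 0.4118; (34000−20500)/34000 = 0.3971; (34000−22500)/34000 = 0.3382; (34000−23000)/34000 = 0.3235.
Raised to α = 0.5: 0.80440; 0.65305; 0.64169; 0.63013; 0.58158; 0.56880.
Sum = 3.879638; FGT(0.5) = 3.879638 / 10 = 0.3880.

0.3880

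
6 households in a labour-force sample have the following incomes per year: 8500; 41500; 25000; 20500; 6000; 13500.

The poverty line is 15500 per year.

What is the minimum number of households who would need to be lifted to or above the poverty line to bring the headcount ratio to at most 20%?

2

Currently q = 3 of N = 6 are below the line (H = 0.500).
A headcount ratio of at most 20% allows at most ⌊0.20 × 6⌋ = 1 poor households.
So at least 3 − 1 = 2 must be lifted.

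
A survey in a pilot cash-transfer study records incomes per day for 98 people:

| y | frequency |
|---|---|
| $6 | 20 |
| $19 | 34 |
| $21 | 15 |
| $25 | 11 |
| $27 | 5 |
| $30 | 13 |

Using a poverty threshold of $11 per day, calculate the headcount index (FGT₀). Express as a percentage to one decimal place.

20 of the 98 people have income below $11.
H = 20/98 = 20.4%.

20.4%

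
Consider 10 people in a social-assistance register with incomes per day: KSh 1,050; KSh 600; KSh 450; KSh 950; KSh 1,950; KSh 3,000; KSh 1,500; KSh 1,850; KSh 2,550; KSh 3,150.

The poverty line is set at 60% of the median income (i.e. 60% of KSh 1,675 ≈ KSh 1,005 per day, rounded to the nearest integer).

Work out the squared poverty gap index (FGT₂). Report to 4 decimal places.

Below the line: KSh 450, KSh 600, KSh 950 (q = 3 of N = 10).
Relative gaps: (1005−450)/1005 = 0.5522; (1005−600)/1005 = 0.4030; (1005−950)/1005 = 0.0547.
Squared: 0.3050; 0.1624; 0.0030.
Sum = 0.470360; P₂ = 0.470360 / 10 = 0.0470.

0.0470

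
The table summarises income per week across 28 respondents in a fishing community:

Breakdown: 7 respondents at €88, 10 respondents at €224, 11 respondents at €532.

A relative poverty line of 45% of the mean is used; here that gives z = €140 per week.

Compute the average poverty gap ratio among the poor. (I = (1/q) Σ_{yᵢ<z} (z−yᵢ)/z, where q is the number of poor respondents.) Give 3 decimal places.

Below the line: 7×€88 (q = 7 of N = 28).
Relative gaps: 0.3714 (×7); sum = 2.600000.
The income-gap ratio divides by q (the poor only): 2.600000 / 7 = 0.371.

0.371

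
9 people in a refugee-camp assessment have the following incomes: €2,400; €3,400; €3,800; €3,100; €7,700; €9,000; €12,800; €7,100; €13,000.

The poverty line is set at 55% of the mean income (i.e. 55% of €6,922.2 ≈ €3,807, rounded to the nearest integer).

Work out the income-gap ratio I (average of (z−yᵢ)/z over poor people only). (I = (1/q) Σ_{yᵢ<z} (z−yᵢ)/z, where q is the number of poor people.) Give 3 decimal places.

Incomes under z: €2,400, €3,100, €3,400, €3,800 (q = 4 of N = 9).
Shortfall ratios (z−y)/z: 0.3696, 0.1857, 0.1069, 0.0018; sum = 0.664040.
I averages over the q = 4 poor units only: 0.664040 / 4 = 0.166.

0.166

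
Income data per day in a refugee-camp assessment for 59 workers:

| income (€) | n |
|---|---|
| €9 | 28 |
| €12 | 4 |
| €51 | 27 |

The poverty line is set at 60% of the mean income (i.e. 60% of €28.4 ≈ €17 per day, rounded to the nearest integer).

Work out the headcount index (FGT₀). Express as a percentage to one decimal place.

32 of the 59 workers have income below €17.
H = 32/59 = 54.2%.

54.2%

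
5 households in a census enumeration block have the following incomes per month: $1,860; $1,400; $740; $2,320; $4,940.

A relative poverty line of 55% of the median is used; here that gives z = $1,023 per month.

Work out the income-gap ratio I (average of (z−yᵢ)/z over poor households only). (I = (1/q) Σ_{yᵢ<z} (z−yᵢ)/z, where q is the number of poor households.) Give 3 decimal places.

Below the line: $740 (q = 1 of N = 5).
Shortfall ratios (z−y)/z: 0.2766; sum = 0.276637.
The income-gap ratio divides by q (the poor only): 0.276637 / 1 = 0.277.

0.277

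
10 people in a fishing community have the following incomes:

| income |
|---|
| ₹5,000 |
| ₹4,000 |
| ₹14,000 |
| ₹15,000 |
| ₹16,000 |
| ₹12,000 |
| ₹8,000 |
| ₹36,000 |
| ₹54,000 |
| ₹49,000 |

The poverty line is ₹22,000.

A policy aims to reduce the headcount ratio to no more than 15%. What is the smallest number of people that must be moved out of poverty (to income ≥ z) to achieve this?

6

Currently q = 7 of N = 10 are below the line (H = 0.700).
A headcount ratio of at most 15% allows at most ⌊0.15 × 10⌋ = 1 poor people.
So at least 7 − 1 = 6 must be lifted.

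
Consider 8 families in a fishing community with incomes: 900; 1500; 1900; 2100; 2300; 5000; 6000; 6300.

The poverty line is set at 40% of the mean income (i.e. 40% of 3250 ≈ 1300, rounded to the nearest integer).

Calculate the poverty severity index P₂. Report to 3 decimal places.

Poor units: 900 (q = 1 of N = 8).
Shortfall ratios: (1300−900)/1300 = 0.3077.
Squared: 0.0947.
Sum = 0.094675; P₂ = 0.094675 / 8 = 0.012.

0.012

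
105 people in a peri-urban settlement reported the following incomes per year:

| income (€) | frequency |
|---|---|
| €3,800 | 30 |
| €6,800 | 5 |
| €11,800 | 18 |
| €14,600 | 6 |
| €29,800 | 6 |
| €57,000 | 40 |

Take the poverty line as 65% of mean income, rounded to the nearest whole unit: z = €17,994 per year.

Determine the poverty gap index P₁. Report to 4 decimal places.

0.3248

Below the line: 30×€3,800, 5×€6,800, 18×€11,800, 6×€14,600 (q = 59 of N = 105).
Shortfall ratios: (17994−3800)/17994 = 0.7888 (×30); (17994−6800)/17994 = 0.6221 (×5); (17994−11800)/17994 = 0.3442 (×18); (17994−14600)/17994 = 0.1886 (×6).
Sum of shortfalls = 34.102812; P₁ averages over all N: 34.102812 / 105 = 0.3248.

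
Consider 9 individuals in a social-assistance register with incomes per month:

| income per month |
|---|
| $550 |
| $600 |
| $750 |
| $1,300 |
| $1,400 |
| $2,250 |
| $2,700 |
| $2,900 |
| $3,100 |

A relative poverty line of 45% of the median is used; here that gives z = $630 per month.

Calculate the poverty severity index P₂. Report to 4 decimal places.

Poor units: $550, $600 (q = 2 of N = 9).
Gap ratios (z−y)/z: (630−550)/630 = 0.1270; (630−600)/630 = 0.0476.
Squared: 0.0161; 0.0023.
Sum = 0.018393; P₂ = 0.018393 / 9 = 0.0020.

0.0020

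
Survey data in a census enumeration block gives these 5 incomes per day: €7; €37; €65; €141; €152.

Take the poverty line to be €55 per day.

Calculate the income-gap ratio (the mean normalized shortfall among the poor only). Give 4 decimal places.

Incomes under z: €7, €37 (q = 2 of N = 5).
Shortfall ratios (z−y)/z: 0.8727, 0.3273; sum = 1.200000.
I averages over the q = 2 poor units only: 1.200000 / 2 = 0.6000.

0.6000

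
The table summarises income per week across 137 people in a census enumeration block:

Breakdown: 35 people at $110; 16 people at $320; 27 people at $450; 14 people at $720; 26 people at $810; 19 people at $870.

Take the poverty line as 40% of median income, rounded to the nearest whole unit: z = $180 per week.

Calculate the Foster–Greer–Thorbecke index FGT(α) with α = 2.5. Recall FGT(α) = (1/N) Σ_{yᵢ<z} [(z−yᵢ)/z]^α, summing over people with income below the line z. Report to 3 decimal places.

0.024

Incomes under z: 35×$110 (q = 35 of N = 137).
Normalized shortfalls: (180−110)/180 = 0.3889 (×35).
Raised to α = 2.5: 0.09431 (×35).
Sum = 3.300896; FGT(2.5) = 3.300896 / 137 = 0.024.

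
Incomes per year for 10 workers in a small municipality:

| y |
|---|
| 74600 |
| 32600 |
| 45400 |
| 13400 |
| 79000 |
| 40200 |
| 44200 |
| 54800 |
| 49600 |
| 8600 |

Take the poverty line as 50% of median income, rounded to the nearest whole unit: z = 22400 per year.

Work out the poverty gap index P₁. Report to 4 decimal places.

Poor units: 8600, 13400 (q = 2 of N = 10).
Shortfall ratios: (22400−8600)/22400 = 0.6161; (22400−13400)/22400 = 0.4018.
Σ = 1.017857. Dividing by the full population N = 10 gives P₁ = 0.1018.

0.1018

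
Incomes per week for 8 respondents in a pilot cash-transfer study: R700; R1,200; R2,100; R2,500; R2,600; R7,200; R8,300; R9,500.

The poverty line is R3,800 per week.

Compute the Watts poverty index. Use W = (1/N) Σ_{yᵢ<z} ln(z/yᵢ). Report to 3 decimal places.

0.529

Below z: R700, R1,200, R2,100, R2,500, R2,600 (q = 5 of N = 8).
ln(z/y) terms: ln(3800/700) = 1.6917; ln(3800/1200) = 1.1527; ln(3800/2100) = 0.5931; ln(3800/2500) = 0.4187; ln(3800/2600) = 0.3795.
W = 4.235619 / 8 = 0.529.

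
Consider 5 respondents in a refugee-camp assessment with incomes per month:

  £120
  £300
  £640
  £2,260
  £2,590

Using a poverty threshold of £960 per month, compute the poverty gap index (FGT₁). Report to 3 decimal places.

Incomes under z: £120, £300, £640 (q = 3 of N = 5).
Relative gaps: (960−120)/960 = 0.8750; (960−300)/960 = 0.6875; (960−640)/960 = 0.3333.
Σ = 1.895833. Dividing by the full population N = 5 gives P₁ = 0.379.

0.379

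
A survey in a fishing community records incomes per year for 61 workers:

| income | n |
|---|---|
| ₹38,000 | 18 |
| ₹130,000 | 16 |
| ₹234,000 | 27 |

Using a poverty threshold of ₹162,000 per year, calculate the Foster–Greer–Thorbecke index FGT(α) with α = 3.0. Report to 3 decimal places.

0.134

Below the line: 18×₹38,000, 16×₹130,000 (q = 34 of N = 61).
Normalized shortfalls: (162000−38000)/162000 = 0.7654 (×18); (162000−130000)/162000 = 0.1975 (×16).
Raised to α = 3.0: 0.44846 (×18); 0.00771 (×16).
Sum = 8.195529; FGT(3.0) = 8.195529 / 61 = 0.134.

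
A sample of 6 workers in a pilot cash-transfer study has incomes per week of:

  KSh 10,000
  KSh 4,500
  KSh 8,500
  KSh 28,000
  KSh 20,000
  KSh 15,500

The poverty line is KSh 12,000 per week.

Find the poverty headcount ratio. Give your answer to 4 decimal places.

0.5000

3 of the 6 workers have income below KSh 12,000.
H = 3/6 = 0.5000.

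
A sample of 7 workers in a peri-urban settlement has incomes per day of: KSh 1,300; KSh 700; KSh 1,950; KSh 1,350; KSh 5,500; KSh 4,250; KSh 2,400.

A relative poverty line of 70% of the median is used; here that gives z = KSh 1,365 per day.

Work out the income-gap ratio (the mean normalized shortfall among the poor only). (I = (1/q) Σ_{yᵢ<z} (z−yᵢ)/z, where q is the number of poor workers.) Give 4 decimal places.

0.1819

Below the line: KSh 700, KSh 1,300, KSh 1,350 (q = 3 of N = 7).
Shortfall ratios (z−y)/z: 0.4872, 0.0476, 0.0110; sum = 0.545788.
I averages over the q = 3 poor units only: 0.545788 / 3 = 0.1819.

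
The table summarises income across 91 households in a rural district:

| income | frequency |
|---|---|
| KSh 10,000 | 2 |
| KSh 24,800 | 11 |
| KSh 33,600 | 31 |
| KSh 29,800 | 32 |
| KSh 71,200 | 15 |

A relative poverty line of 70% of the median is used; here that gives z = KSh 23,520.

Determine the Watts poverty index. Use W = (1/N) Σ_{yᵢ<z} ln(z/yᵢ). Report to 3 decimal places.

0.019

Below z: 2×KSh 10,000 (q = 2 of N = 91).
Log shortfalls: ln(23520/10000) = 0.8553 (×2).
W = 1.710532 / 91 = 0.019.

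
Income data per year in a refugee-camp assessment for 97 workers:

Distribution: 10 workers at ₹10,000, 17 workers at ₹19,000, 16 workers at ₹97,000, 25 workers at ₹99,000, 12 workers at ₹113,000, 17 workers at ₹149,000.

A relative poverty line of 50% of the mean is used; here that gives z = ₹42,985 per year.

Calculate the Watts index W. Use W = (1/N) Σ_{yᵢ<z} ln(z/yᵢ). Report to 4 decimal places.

0.2934

Below z: 10×₹10,000, 17×₹19,000 (q = 27 of N = 97).
ln(z/y) terms: ln(42985/10000) = 1.4583 (×10); ln(42985/19000) = 0.8164 (×17).
W = 28.461669 / 97 = 0.2934.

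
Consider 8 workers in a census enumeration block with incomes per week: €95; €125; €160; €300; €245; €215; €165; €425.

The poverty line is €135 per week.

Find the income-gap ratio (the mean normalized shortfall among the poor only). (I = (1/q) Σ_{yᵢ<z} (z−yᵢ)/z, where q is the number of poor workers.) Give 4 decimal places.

0.1852

Below the line: €95, €125 (q = 2 of N = 8).
Shortfall ratios (z−y)/z: 0.2963, 0.0741; sum = 0.370370.
I averages over the q = 2 poor units only: 0.370370 / 2 = 0.1852.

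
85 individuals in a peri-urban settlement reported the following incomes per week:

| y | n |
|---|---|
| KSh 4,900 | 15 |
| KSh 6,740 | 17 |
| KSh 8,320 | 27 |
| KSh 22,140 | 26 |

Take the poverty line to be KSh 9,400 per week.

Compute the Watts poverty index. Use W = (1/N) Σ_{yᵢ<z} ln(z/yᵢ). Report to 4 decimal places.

Incomes under z: 15×KSh 4,900, 17×KSh 6,740, 27×KSh 8,320 (q = 59 of N = 85).
ln(z/y) terms: ln(9400/4900) = 0.6515 (×15); ln(9400/6740) = 0.3326 (×17); ln(9400/8320) = 0.1220 (×27).
W = 18.722444 / 85 = 0.2203.

0.2203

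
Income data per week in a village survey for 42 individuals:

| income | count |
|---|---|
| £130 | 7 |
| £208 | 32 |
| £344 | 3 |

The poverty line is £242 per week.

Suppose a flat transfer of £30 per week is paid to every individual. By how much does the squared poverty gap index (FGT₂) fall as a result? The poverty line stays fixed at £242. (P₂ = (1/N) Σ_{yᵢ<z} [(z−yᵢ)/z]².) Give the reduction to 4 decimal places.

Before: below the line — 7×£130, 32×£208; squared poverty gap index (FGT₂) = 0.050738.
After the £30 transfer: below the line — 7×£160, 32×£238; squared poverty gap index (FGT₂) = 0.019344.
Reduction = 0.050738 − 0.019344 = 0.0314.

0.0314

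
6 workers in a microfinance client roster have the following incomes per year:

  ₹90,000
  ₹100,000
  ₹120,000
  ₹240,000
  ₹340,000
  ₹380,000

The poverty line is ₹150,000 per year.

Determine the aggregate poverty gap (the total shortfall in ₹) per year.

Below z: ₹90,000, ₹100,000, ₹120,000 (q = 3 of N = 6).
Individual gaps: 150000−90000 = 60000; 150000−100000 = 50000; 150000−120000 = 30000.
Aggregate gap = ₹140,000.

₹140,000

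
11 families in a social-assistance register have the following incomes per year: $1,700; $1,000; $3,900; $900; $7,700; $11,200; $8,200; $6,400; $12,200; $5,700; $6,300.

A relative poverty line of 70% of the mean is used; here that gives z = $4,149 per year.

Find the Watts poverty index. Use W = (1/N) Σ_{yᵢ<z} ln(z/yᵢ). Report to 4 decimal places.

Below z: $900, $1,000, $1,700, $3,900 (q = 4 of N = 11).
Log shortfalls: ln(4149/900) = 1.5282; ln(4149/1000) = 1.4229; ln(4149/1700) = 0.8922; ln(4149/3900) = 0.0619.
W = 3.905225 / 11 = 0.3550.

0.3550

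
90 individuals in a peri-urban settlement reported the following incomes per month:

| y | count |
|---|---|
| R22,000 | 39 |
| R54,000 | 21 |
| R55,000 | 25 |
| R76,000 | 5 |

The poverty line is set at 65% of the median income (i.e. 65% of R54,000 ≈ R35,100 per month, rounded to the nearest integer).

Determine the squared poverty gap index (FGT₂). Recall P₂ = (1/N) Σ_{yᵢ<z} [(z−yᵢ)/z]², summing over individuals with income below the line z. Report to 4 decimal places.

0.0604

Poor units: 39×R22,000 (q = 39 of N = 90).
Shortfall ratios: (35100−22000)/35100 = 0.3732 (×39).
Squared: 0.1393 (×39).
Sum = 5.432415; P₂ = 5.432415 / 90 = 0.0604.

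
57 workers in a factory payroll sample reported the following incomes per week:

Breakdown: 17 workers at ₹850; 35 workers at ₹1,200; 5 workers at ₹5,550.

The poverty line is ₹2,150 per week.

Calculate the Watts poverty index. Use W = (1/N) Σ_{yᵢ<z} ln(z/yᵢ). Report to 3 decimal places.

Below z: 17×₹850, 35×₹1,200 (q = 52 of N = 57).
Log shortfalls: ln(2150/850) = 0.9280 (×17); ln(2150/1200) = 0.5831 (×35).
W = 36.185895 / 57 = 0.635.

0.635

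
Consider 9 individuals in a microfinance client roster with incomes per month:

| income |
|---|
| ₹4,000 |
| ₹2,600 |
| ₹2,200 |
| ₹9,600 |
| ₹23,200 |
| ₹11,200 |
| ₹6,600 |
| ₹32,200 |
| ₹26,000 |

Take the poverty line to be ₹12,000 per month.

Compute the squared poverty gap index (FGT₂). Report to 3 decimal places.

Below z: ₹2,200, ₹2,600, ₹4,000, ₹6,600, ₹9,600, ₹11,200 (q = 6 of N = 9).
Normalized shortfalls: (12000−2200)/12000 = 0.8167; (12000−2600)/12000 = 0.7833; (12000−4000)/12000 = 0.6667; (12000−6600)/12000 = 0.4500; (12000−9600)/12000 = 0.2000; (12000−11200)/12000 = 0.0667.
Squared: 0.6669; 0.6136; 0.4444; 0.2025; 0.0400; 0.0044.
Sum = 1.971944; P₂ = 1.971944 / 9 = 0.219.

0.219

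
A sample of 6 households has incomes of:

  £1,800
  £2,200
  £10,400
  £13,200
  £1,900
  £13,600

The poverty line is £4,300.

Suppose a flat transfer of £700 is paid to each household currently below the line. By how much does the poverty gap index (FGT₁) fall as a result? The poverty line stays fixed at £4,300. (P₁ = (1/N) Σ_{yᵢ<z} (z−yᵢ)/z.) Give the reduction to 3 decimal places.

0.081

Before: below the line — £1,800, £1,900, £2,200; poverty gap index (FGT₁) = 0.27132.
After the £700 transfer: below the line — £2,500, £2,600, £2,900; poverty gap index (FGT₁) = 0.18992.
Reduction = 0.27132 − 0.18992 = 0.081.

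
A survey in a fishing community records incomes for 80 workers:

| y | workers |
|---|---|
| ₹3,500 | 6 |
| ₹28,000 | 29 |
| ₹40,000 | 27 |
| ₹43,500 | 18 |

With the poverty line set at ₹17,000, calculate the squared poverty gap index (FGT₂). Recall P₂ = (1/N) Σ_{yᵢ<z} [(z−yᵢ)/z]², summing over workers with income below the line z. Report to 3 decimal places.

0.047

Poor units: 6×₹3,500 (q = 6 of N = 80).
Shortfall ratios: (17000−3500)/17000 = 0.7941 (×6).
Squared: 0.6306 (×6).
Sum = 3.783737; P₂ = 3.783737 / 80 = 0.047.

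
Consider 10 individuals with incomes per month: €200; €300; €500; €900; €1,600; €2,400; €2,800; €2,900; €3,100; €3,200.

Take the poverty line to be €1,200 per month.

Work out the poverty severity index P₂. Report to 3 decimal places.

0.166

Below the line: €200, €300, €500, €900 (q = 4 of N = 10).
Gap ratios (z−y)/z: (1200−200)/1200 = 0.8333; (1200−300)/1200 = 0.7500; (1200−500)/1200 = 0.5833; (1200−900)/1200 = 0.2500.
Squared: 0.6944; 0.5625; 0.3403; 0.0625.
Sum = 1.659722; P₂ = 1.659722 / 10 = 0.166.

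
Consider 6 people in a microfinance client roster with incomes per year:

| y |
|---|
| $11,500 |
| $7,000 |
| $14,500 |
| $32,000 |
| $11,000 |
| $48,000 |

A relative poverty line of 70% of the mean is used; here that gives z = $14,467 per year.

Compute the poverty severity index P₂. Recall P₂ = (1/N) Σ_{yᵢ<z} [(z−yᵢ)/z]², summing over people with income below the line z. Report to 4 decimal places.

0.0610

Below the line: $7,000, $11,000, $11,500 (q = 3 of N = 6).
Gap ratios (z−y)/z: (14467−7000)/14467 = 0.5161; (14467−11000)/14467 = 0.2396; (14467−11500)/14467 = 0.2051.
Squared: 0.2664; 0.0574; 0.0421.
Sum = 0.365893; P₂ = 0.365893 / 6 = 0.0610.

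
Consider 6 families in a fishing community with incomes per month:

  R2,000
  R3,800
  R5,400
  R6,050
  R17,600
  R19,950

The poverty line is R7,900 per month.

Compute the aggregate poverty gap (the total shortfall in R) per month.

R14,350

Below the line: R2,000, R3,800, R5,400, R6,050 (q = 4 of N = 6).
Individual gaps: 7900−2000 = 5900; 7900−3800 = 4100; 7900−5400 = 2500; 7900−6050 = 1850.
Aggregate gap = R14,350.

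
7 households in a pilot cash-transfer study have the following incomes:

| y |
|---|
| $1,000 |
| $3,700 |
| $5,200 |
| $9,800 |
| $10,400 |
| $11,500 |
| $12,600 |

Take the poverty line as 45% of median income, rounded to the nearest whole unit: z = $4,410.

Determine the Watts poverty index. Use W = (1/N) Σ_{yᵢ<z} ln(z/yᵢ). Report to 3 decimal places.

Below the line: $1,000, $3,700 (q = 2 of N = 7).
Log shortfalls: ln(4410/1000) = 1.4839; ln(4410/3700) = 0.1755.
W = 1.659417 / 7 = 0.237.

0.237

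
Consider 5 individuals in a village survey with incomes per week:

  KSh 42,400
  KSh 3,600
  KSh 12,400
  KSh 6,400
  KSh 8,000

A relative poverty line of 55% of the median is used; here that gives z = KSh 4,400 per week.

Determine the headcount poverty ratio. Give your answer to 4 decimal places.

0.2000

1 of the 5 individuals have income below KSh 4,400.
H = 1/5 = 0.2000.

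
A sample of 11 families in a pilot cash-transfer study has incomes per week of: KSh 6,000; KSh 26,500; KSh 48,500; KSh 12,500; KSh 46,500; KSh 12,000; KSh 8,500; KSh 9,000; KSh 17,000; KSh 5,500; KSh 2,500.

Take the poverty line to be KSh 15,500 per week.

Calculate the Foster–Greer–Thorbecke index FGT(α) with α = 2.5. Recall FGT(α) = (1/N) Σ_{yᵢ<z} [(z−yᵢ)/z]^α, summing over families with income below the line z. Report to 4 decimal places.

Poor units: KSh 2,500, KSh 5,500, KSh 6,000, KSh 8,500, KSh 9,000, KSh 12,000, KSh 12,500 (q = 7 of N = 11).
Gap ratios (z−y)/z: (15500−2500)/15500 = 0.8387; (15500−5500)/15500 = 0.6452; (15500−6000)/15500 = 0.6129; (15500−8500)/15500 = 0.4516; (15500−9000)/15500 = 0.4194; (15500−12000)/15500 = 0.2258; (15500−12500)/15500 = 0.1935.
Raised to α = 2.5: 0.64421; 0.33433; 0.29409; 0.13706; 0.11388; 0.02423; 0.01648.
Sum = 1.564282; FGT(2.5) = 1.564282 / 11 = 0.1422.

0.1422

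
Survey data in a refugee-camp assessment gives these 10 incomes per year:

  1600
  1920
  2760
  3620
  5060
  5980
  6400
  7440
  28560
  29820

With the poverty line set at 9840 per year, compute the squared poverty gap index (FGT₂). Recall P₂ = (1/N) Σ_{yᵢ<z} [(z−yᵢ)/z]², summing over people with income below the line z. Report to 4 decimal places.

0.2838

Incomes under z: 1600, 1920, 2760, 3620, 5060, 5980, 6400, 7440 (q = 8 of N = 10).
Normalized shortfalls: (9840−1600)/9840 = 0.8374; (9840−1920)/9840 = 0.8049; (9840−2760)/9840 = 0.7195; (9840−3620)/9840 = 0.6321; (9840−5060)/9840 = 0.4858; (9840−5980)/9840 = 0.3923; (9840−6400)/9840 = 0.3496; (9840−7440)/9840 = 0.2439.
Squared: 0.7012; 0.6478; 0.5177; 0.3996; 0.2360; 0.1539; 0.1222; 0.0595.
Sum = 2.837890; P₂ = 2.837890 / 10 = 0.2838.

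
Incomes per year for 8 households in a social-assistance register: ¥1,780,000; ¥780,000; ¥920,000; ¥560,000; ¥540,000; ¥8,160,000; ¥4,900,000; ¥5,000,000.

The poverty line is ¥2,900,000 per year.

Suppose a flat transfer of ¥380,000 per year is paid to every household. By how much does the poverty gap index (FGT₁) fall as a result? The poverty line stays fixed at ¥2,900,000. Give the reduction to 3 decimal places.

Before: below the line — ¥540,000, ¥560,000, ¥780,000, ¥920,000, ¥1,780,000; poverty gap index (FGT₁) = 0.42759.
After the ¥380,000 transfer: below the line — ¥920,000, ¥940,000, ¥1,160,000, ¥1,300,000, ¥2,160,000; poverty gap index (FGT₁) = 0.34569.
Reduction = 0.42759 − 0.34569 = 0.082.

0.082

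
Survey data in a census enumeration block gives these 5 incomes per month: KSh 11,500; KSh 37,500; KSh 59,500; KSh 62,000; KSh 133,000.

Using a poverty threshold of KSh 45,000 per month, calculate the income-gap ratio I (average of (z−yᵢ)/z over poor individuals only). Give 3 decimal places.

0.456

Incomes under z: KSh 11,500, KSh 37,500 (q = 2 of N = 5).
Shortfall ratios (z−y)/z: 0.7444, 0.1667; sum = 0.911111.
I averages over the q = 2 poor units only: 0.911111 / 2 = 0.456.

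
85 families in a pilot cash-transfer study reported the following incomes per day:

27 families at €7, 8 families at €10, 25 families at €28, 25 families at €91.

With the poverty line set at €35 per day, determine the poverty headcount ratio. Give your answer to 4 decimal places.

60 of the 85 families have income below €35.
H = 60/85 = 0.7059.

0.7059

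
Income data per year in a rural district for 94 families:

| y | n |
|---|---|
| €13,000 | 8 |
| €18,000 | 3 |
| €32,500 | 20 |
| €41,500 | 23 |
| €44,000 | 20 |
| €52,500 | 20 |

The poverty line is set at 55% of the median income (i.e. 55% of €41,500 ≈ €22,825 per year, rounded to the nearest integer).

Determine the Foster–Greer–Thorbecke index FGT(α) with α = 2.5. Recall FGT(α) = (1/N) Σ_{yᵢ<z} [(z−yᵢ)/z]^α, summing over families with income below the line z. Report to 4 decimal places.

0.0110

Below the line: 8×€13,000, 3×€18,000 (q = 11 of N = 94).
Relative gaps: (22825−13000)/22825 = 0.4304 (×8); (22825−18000)/22825 = 0.2114 (×3).
Raised to α = 2.5: 0.12156 (×8); 0.02055 (×3).
Sum = 1.034147; FGT(2.5) = 1.034147 / 94 = 0.0110.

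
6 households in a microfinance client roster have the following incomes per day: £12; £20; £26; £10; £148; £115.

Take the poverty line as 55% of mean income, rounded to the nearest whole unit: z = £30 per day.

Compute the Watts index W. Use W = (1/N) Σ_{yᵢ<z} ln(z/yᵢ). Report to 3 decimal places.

Incomes under z: £10, £12, £20, £26 (q = 4 of N = 6).
Log gaps: ln(30/10) = 1.0986; ln(30/12) = 0.9163; ln(30/20) = 0.4055; ln(30/26) = 0.1431.
W = 2.563469 / 6 = 0.427.

0.427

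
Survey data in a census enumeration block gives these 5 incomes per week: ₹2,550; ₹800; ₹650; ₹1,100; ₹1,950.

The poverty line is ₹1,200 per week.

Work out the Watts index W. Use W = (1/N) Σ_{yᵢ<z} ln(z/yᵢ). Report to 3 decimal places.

0.221

Poor units: ₹650, ₹800, ₹1,100 (q = 3 of N = 5).
Log gaps: ln(1200/650) = 0.6131; ln(1200/800) = 0.4055; ln(1200/1100) = 0.0870.
W = 1.105581 / 5 = 0.221.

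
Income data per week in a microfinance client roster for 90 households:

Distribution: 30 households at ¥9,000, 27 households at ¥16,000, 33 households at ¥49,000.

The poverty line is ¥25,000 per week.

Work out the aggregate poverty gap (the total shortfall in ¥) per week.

¥723,000

Below z: 30×¥9,000, 27×¥16,000 (q = 57 of N = 90).
Individual gaps: 30×(25000−9000) = 480000; 27×(25000−16000) = 243000.
Aggregate gap = ¥723,000.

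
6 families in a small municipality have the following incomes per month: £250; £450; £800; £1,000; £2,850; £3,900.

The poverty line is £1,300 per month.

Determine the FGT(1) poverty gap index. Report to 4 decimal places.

Below the line: £250, £450, £800, £1,000 (q = 4 of N = 6).
Normalized shortfalls: (1300−250)/1300 = 0.8077; (1300−450)/1300 = 0.6538; (1300−800)/1300 = 0.3846; (1300−1000)/1300 = 0.2308.
Sum of shortfalls = 2.076923; P₁ averages over all N: 2.076923 / 6 = 0.3462.

0.3462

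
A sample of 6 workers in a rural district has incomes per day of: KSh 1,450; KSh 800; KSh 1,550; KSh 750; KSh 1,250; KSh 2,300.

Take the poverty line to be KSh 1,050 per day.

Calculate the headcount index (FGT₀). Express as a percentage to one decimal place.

33.3%

2 of the 6 workers have income below KSh 1,050.
H = 2/6 = 33.3%.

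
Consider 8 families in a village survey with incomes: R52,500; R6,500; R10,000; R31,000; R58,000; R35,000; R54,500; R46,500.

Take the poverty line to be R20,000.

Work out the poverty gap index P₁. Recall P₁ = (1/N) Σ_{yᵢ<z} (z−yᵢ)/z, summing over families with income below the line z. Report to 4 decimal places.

0.1469

Below z: R6,500, R10,000 (q = 2 of N = 8).
Gap ratios (z−y)/z: (20000−6500)/20000 = 0.6750; (20000−10000)/20000 = 0.5000.
Σ = 1.175000. Dividing by the full population N = 8 gives P₁ = 0.1469.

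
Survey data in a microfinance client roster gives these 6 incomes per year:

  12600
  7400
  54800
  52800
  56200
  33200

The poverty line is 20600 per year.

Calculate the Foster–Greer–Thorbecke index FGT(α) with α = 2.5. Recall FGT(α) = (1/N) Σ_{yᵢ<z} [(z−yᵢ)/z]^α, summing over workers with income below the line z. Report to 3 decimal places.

Below the line: 7400, 12600 (q = 2 of N = 6).
Relative gaps: (20600−7400)/20600 = 0.6408; (20600−12600)/20600 = 0.3883.
Raised to α = 2.5: 0.32868; 0.09398.
Sum = 0.422660; FGT(2.5) = 0.422660 / 6 = 0.070.

0.070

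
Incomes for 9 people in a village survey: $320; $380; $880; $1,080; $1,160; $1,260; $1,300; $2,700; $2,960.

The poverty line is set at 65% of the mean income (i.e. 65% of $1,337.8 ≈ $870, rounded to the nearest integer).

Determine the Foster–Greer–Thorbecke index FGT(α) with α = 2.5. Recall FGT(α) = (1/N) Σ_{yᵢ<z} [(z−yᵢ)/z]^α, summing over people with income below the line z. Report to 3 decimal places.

Below z: $320, $380 (q = 2 of N = 9).
Gap ratios (z−y)/z: (870−320)/870 = 0.6322; (870−380)/870 = 0.5632.
Raised to α = 2.5: 0.31777; 0.23806.
Sum = 0.555830; FGT(2.5) = 0.555830 / 9 = 0.062.

0.062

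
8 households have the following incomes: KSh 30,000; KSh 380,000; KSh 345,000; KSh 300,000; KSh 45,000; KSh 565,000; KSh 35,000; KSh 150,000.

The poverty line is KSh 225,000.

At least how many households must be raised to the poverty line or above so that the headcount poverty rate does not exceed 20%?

4 of the 8 households are poor, so H = 4/8 = 0.500.
A headcount ratio of at most 20% allows at most ⌊0.20 × 8⌋ = 1 poor households.
So at least 4 − 1 = 3 must be lifted.

3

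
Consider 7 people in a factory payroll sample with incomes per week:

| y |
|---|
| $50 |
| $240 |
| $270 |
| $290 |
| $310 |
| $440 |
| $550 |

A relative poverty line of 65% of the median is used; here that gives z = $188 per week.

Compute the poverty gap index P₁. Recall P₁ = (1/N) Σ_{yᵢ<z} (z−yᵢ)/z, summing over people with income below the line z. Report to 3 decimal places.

0.105

Below z: $50 (q = 1 of N = 7).
Shortfall ratios: (188−50)/188 = 0.7340.
Σ = 0.734043. Dividing by the full population N = 7 gives P₁ = 0.105.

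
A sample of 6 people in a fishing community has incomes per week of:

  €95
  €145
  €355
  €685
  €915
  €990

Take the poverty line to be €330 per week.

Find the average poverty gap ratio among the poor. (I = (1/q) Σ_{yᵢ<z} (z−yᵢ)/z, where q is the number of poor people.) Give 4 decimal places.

Below the line: €95, €145 (q = 2 of N = 6).
Shortfall ratios (z−y)/z: 0.7121, 0.5606; sum = 1.272727.
I averages over the q = 2 poor units only: 1.272727 / 2 = 0.6364.

0.6364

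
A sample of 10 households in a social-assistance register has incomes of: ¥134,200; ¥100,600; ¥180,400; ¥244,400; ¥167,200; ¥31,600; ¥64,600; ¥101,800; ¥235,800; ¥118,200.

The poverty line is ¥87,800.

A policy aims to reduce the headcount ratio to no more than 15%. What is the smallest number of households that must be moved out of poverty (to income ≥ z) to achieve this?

Currently q = 2 of N = 10 are below the line (H = 0.200).
A headcount ratio of at most 15% allows at most ⌊0.15 × 10⌋ = 1 poor households.
So at least 2 − 1 = 1 must be lifted.

1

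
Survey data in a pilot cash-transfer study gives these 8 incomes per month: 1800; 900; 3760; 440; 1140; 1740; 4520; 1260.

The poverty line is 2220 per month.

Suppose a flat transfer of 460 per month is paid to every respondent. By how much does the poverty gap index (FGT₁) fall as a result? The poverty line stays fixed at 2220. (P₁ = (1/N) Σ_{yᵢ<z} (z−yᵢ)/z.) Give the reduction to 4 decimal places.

Before: below the line — 440, 900, 1140, 1260, 1740, 1800; poverty gap index (FGT₁) = 0.340090.
After the 460 transfer: below the line — 900, 1360, 1600, 1720, 2200; poverty gap index (FGT₁) = 0.186937.
Reduction = 0.340090 − 0.186937 = 0.1532.

0.1532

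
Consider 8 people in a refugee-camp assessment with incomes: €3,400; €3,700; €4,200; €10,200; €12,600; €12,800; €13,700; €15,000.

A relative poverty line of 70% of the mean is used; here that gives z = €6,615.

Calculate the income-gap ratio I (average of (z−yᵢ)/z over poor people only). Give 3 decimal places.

0.431

Poor units: €3,400, €3,700, €4,200 (q = 3 of N = 8).
Shortfall ratios (z−y)/z: 0.4860, 0.4407, 0.3651; sum = 1.291761.
The income-gap ratio divides by q (the poor only): 1.291761 / 3 = 0.431.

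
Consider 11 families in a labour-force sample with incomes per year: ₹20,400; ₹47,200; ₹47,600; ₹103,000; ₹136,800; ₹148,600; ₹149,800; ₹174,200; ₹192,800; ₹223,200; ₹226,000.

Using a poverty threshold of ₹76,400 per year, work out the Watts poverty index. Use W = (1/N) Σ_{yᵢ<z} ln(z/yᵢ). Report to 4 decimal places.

Below the line: ₹20,400, ₹47,200, ₹47,600 (q = 3 of N = 11).
ln(z/y) terms: ln(76400/20400) = 1.3204; ln(76400/47200) = 0.4816; ln(76400/47600) = 0.4731.
W = 2.275187 / 11 = 0.2068.

0.2068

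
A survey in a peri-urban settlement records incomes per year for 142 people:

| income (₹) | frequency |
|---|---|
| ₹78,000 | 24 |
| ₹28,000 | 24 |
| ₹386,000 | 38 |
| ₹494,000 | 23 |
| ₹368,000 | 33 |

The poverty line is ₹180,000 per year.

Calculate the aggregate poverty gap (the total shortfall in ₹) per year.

Incomes under z: 24×₹28,000, 24×₹78,000 (q = 48 of N = 142).
Individual gaps: 24×(180000−28000) = 3648000; 24×(180000−78000) = 2448000.
Aggregate gap = ₹6,096,000.

₹6,096,000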